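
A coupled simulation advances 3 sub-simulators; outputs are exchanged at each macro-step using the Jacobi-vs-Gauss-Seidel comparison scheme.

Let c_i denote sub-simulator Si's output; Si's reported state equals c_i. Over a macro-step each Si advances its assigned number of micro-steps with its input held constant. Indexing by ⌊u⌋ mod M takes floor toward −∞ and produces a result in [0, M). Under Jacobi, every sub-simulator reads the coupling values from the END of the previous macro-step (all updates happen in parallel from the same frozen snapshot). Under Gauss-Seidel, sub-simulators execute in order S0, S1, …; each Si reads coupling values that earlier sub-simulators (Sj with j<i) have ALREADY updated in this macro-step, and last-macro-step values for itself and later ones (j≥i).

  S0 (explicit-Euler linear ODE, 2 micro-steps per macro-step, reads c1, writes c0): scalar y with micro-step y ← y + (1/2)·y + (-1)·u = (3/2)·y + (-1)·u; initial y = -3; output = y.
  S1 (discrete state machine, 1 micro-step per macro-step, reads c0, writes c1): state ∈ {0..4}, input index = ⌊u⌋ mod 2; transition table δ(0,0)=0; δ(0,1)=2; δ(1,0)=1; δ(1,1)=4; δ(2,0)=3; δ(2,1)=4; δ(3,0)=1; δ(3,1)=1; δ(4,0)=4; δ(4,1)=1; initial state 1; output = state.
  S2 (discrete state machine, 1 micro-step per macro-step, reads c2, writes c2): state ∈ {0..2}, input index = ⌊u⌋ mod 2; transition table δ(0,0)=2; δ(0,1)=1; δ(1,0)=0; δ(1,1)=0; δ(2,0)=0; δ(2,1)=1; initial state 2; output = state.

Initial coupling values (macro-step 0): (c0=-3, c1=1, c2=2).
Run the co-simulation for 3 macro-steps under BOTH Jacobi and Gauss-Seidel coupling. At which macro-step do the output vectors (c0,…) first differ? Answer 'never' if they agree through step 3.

first divergence at macro-step: 1

[Jacobi] macro 1: S0 reads c1=1 → after 2×micro: -37/4; S1 reads c0=-3 → after 1×micro: 4; S2 reads c2=2 → after 1×micro: 0 ⇒ (c0=-37/4, c1=4, c2=0)
[Jacobi] macro 2: S0 reads c1=4 → after 2×micro: -493/16; S1 reads c0=-37/4 → after 1×micro: 4; S2 reads c2=0 → after 1×micro: 2 ⇒ (c0=-493/16, c1=4, c2=2)
[Jacobi] macro 3: S0 reads c1=4 → after 2×micro: -5077/64; S1 reads c0=-493/16 → after 1×micro: 1; S2 reads c2=2 → after 1×micro: 0 ⇒ (c0=-5077/64, c1=1, c2=0)
[Gauss-Seidel] macro 1: S0 reads c1=1 → after 2×micro: -37/4; S1 reads c0=-37/4 → after 1×micro: 1; S2 reads c2=2 → after 1×micro: 0 ⇒ (c0=-37/4, c1=1, c2=0)
[Gauss-Seidel] macro 2: S0 reads c1=1 → after 2×micro: -373/16; S1 reads c0=-373/16 → after 1×micro: 1; S2 reads c2=0 → after 1×micro: 2 ⇒ (c0=-373/16, c1=1, c2=2)
[Gauss-Seidel] macro 3: S0 reads c1=1 → after 2×micro: -3517/64; S1 reads c0=-3517/64 → after 1×micro: 4; S2 reads c2=2 → after 1×micro: 0 ⇒ (c0=-3517/64, c1=4, c2=0)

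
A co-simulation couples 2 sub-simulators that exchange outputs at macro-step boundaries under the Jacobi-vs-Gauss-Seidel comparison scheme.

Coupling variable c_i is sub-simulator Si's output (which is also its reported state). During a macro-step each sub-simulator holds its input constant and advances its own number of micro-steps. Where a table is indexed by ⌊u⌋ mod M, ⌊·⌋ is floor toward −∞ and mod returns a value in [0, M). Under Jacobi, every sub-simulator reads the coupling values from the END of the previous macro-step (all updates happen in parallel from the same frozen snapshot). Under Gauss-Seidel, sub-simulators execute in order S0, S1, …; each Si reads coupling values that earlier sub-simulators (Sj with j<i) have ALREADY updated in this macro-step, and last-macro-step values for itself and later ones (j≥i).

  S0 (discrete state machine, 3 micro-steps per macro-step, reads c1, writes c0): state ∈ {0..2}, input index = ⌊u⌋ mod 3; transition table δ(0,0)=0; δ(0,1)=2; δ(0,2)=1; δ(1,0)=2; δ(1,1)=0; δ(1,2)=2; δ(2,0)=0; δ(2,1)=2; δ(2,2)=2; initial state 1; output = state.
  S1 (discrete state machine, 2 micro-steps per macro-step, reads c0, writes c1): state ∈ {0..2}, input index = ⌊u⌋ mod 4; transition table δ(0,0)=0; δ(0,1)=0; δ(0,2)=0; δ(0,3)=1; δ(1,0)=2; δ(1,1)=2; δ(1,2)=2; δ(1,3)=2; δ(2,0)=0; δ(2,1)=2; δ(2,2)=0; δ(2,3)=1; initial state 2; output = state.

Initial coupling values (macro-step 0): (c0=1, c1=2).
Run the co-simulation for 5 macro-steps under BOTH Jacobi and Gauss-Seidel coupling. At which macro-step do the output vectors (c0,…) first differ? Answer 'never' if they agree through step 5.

first divergence at macro-step: 1

[Jacobi] macro 1: S0 reads c1=2 → after 3×micro: 2; S1 reads c0=1 → after 2×micro: 2 ⇒ (c0=2, c1=2)
[Jacobi] macro 2: S0 reads c1=2 → after 3×micro: 2; S1 reads c0=2 → after 2×micro: 0 ⇒ (c0=2, c1=0)
[Jacobi] macro 3: S0 reads c1=0 → after 3×micro: 0; S1 reads c0=2 → after 2×micro: 0 ⇒ (c0=0, c1=0)
[Jacobi] macro 4: S0 reads c1=0 → after 3×micro: 0; S1 reads c0=0 → after 2×micro: 0 ⇒ (c0=0, c1=0)
[Jacobi] macro 5: S0 reads c1=0 → after 3×micro: 0; S1 reads c0=0 → after 2×micro: 0 ⇒ (c0=0, c1=0)
[Gauss-Seidel] macro 1: S0 reads c1=2 → after 3×micro: 2; S1 reads c0=2 → after 2×micro: 0 ⇒ (c0=2, c1=0)
[Gauss-Seidel] macro 2: S0 reads c1=0 → after 3×micro: 0; S1 reads c0=0 → after 2×micro: 0 ⇒ (c0=0, c1=0)
[Gauss-Seidel] macro 3: S0 reads c1=0 → after 3×micro: 0; S1 reads c0=0 → after 2×micro: 0 ⇒ (c0=0, c1=0)
[Gauss-Seidel] macro 4: S0 reads c1=0 → after 3×micro: 0; S1 reads c0=0 → after 2×micro: 0 ⇒ (c0=0, c1=0)
[Gauss-Seidel] macro 5: S0 reads c1=0 → after 3×micro: 0; S1 reads c0=0 → after 2×micro: 0 ⇒ (c0=0, c1=0)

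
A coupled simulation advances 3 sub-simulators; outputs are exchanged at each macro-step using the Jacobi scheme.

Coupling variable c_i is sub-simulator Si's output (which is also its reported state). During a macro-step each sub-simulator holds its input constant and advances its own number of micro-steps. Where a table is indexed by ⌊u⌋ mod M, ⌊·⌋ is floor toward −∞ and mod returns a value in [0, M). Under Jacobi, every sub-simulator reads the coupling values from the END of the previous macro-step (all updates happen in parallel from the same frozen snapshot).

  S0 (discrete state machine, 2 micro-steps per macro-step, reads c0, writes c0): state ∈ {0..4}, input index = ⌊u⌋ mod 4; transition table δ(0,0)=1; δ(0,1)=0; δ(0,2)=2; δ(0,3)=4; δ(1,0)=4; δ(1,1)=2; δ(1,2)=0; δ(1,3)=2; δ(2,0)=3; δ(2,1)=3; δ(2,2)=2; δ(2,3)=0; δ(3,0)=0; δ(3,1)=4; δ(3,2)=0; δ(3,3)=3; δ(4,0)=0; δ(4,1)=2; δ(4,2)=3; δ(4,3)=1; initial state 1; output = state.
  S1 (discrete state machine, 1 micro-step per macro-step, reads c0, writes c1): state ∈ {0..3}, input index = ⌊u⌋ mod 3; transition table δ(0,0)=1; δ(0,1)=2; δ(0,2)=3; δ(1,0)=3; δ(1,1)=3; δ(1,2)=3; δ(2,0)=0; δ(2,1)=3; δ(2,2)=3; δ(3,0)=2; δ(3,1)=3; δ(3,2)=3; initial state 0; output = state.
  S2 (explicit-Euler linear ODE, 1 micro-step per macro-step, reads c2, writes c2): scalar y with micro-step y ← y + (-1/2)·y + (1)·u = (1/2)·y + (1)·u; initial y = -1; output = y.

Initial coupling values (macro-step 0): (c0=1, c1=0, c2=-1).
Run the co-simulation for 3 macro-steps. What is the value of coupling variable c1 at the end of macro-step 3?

macro 1: S0 reads c0=1 → after 2×micro: 3; S1 reads c0=1 → after 1×micro: 2; S2 reads c2=-1 → after 1×micro: -3/2 ⇒ (c0=3, c1=2, c2=-3/2)
macro 2: S0 reads c0=3 → after 2×micro: 3; S1 reads c0=3 → after 1×micro: 0; S2 reads c2=-3/2 → after 1×micro: -9/4 ⇒ (c0=3, c1=0, c2=-9/4)
macro 3: S0 reads c0=3 → after 2×micro: 3; S1 reads c0=3 → after 1×micro: 1; S2 reads c2=-9/4 → after 1×micro: -27/8 ⇒ (c0=3, c1=1, c2=-27/8)

c1 at macro-step 3 = 1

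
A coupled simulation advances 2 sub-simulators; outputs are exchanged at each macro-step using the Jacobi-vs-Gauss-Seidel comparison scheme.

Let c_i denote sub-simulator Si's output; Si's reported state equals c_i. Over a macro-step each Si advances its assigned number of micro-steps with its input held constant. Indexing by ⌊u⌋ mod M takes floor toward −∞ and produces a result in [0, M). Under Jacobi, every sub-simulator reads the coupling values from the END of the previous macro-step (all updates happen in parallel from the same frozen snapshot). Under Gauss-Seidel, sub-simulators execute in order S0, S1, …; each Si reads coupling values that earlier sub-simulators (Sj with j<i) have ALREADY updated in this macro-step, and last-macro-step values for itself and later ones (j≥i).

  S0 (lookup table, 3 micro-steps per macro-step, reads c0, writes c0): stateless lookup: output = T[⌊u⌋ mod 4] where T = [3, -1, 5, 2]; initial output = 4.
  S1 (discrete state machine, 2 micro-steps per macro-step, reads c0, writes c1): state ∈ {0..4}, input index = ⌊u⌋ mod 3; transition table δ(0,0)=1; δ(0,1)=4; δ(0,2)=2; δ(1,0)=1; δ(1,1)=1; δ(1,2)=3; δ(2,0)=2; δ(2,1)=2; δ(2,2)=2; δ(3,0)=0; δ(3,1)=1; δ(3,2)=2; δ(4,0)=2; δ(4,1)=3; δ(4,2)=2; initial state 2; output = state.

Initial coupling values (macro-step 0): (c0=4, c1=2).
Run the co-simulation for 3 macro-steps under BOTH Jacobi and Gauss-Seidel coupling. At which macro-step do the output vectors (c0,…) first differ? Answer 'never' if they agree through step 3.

[Jacobi] macro 1: S0 reads c0=4 → after 3×micro: 3; S1 reads c0=4 → after 2×micro: 2 ⇒ (c0=3, c1=2)
[Jacobi] macro 2: S0 reads c0=3 → after 3×micro: 2; S1 reads c0=3 → after 2×micro: 2 ⇒ (c0=2, c1=2)
[Jacobi] macro 3: S0 reads c0=2 → after 3×micro: 5; S1 reads c0=2 → after 2×micro: 2 ⇒ (c0=5, c1=2)
[Gauss-Seidel] macro 1: S0 reads c0=4 → after 3×micro: 3; S1 reads c0=3 → after 2×micro: 2 ⇒ (c0=3, c1=2)
[Gauss-Seidel] macro 2: S0 reads c0=3 → after 3×micro: 2; S1 reads c0=2 → after 2×micro: 2 ⇒ (c0=2, c1=2)
[Gauss-Seidel] macro 3: S0 reads c0=2 → after 3×micro: 5; S1 reads c0=5 → after 2×micro: 2 ⇒ (c0=5, c1=2)

first divergence at macro-step: never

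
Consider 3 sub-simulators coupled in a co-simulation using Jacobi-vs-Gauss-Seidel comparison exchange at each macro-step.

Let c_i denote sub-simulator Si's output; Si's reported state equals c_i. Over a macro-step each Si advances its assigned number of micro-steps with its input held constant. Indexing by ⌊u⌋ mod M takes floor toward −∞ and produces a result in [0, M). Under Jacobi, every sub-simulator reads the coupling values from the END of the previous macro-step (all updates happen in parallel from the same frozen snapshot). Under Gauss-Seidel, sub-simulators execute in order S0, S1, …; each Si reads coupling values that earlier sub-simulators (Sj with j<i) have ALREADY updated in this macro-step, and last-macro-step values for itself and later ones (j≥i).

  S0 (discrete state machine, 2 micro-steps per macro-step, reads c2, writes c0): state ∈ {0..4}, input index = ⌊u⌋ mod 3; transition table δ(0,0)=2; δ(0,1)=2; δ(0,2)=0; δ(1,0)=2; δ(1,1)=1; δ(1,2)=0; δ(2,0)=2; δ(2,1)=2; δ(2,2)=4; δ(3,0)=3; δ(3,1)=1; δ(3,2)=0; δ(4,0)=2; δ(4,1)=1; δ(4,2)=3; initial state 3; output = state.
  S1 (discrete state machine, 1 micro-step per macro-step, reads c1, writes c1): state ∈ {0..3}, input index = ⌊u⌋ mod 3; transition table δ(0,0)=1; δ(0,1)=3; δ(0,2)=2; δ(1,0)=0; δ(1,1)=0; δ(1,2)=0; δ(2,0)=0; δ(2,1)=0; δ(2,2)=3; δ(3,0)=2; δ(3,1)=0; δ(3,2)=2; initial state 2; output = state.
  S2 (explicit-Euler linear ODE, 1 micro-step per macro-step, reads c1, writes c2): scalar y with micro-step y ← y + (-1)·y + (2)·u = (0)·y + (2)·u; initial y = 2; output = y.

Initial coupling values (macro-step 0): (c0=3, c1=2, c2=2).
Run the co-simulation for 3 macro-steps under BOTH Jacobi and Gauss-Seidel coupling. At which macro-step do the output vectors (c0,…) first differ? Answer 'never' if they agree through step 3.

[Jacobi] macro 1: S0 reads c2=2 → after 2×micro: 0; S1 reads c1=2 → after 1×micro: 3; S2 reads c1=2 → after 1×micro: 4 ⇒ (c0=0, c1=3, c2=4)
[Jacobi] macro 2: S0 reads c2=4 → after 2×micro: 2; S1 reads c1=3 → after 1×micro: 2; S2 reads c1=3 → after 1×micro: 6 ⇒ (c0=2, c1=2, c2=6)
[Jacobi] macro 3: S0 reads c2=6 → after 2×micro: 2; S1 reads c1=2 → after 1×micro: 3; S2 reads c1=2 → after 1×micro: 4 ⇒ (c0=2, c1=3, c2=4)
[Gauss-Seidel] macro 1: S0 reads c2=2 → after 2×micro: 0; S1 reads c1=2 → after 1×micro: 3; S2 reads c1=3 → after 1×micro: 6 ⇒ (c0=0, c1=3, c2=6)
[Gauss-Seidel] macro 2: S0 reads c2=6 → after 2×micro: 2; S1 reads c1=3 → after 1×micro: 2; S2 reads c1=2 → after 1×micro: 4 ⇒ (c0=2, c1=2, c2=4)
[Gauss-Seidel] macro 3: S0 reads c2=4 → after 2×micro: 2; S1 reads c1=2 → after 1×micro: 3; S2 reads c1=3 → after 1×micro: 6 ⇒ (c0=2, c1=3, c2=6)

first divergence at macro-step: 1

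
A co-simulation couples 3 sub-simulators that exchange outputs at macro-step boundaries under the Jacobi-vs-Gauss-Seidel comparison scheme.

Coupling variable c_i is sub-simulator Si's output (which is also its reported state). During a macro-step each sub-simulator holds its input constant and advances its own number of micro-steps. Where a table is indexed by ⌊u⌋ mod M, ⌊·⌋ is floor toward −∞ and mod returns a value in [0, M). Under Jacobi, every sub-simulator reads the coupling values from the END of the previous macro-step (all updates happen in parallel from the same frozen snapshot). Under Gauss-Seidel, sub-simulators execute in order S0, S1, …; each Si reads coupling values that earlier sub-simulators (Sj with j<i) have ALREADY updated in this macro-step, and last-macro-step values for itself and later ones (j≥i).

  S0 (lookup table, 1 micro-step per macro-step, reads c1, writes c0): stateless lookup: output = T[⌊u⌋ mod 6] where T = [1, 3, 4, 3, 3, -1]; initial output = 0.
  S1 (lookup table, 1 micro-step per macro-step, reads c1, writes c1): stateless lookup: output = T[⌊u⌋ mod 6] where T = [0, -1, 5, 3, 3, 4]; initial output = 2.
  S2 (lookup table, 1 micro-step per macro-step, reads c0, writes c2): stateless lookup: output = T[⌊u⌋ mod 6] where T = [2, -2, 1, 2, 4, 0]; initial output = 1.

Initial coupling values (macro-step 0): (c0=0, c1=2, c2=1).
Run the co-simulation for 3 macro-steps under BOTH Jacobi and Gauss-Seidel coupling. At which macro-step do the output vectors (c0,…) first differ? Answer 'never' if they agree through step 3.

first divergence at macro-step: 1

[Jacobi] macro 1: S0 reads c1=2 → after 1×micro: 4; S1 reads c1=2 → after 1×micro: 5; S2 reads c0=0 → after 1×micro: 2 ⇒ (c0=4, c1=5, c2=2)
[Jacobi] macro 2: S0 reads c1=5 → after 1×micro: -1; S1 reads c1=5 → after 1×micro: 4; S2 reads c0=4 → after 1×micro: 4 ⇒ (c0=-1, c1=4, c2=4)
[Jacobi] macro 3: S0 reads c1=4 → after 1×micro: 3; S1 reads c1=4 → after 1×micro: 3; S2 reads c0=-1 → after 1×micro: 0 ⇒ (c0=3, c1=3, c2=0)
[Gauss-Seidel] macro 1: S0 reads c1=2 → after 1×micro: 4; S1 reads c1=2 → after 1×micro: 5; S2 reads c0=4 → after 1×micro: 4 ⇒ (c0=4, c1=5, c2=4)
[Gauss-Seidel] macro 2: S0 reads c1=5 → after 1×micro: -1; S1 reads c1=5 → after 1×micro: 4; S2 reads c0=-1 → after 1×micro: 0 ⇒ (c0=-1, c1=4, c2=0)
[Gauss-Seidel] macro 3: S0 reads c1=4 → after 1×micro: 3; S1 reads c1=4 → after 1×micro: 3; S2 reads c0=3 → after 1×micro: 2 ⇒ (c0=3, c1=3, c2=2)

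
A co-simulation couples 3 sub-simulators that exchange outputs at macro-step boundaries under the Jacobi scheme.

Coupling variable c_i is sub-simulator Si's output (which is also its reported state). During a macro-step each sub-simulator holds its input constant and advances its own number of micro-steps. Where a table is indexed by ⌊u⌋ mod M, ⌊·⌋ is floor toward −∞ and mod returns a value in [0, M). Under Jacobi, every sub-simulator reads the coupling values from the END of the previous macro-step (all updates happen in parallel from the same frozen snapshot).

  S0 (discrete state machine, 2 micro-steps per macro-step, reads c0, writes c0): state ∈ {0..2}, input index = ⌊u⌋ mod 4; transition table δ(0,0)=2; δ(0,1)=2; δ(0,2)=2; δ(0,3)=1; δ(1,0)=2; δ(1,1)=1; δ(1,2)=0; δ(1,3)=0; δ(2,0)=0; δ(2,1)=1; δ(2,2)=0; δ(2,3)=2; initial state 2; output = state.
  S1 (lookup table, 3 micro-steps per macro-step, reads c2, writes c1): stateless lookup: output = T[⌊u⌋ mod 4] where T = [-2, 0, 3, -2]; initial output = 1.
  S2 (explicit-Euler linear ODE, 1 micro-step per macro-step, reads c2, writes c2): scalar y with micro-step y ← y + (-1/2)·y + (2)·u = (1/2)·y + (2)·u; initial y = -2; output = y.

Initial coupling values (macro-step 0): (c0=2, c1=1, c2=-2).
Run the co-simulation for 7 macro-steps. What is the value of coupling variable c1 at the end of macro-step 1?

macro 1: S0 reads c0=2 → after 2×micro: 2; S1 reads c2=-2 → after 3×micro: 3; S2 reads c2=-2 → after 1×micro: -5 ⇒ (c0=2, c1=3, c2=-5)
macro 2: S0 reads c0=2 → after 2×micro: 2; S1 reads c2=-5 → after 3×micro: -2; S2 reads c2=-5 → after 1×micro: -25/2 ⇒ (c0=2, c1=-2, c2=-25/2)
macro 3: S0 reads c0=2 → after 2×micro: 2; S1 reads c2=-25/2 → after 3×micro: -2; S2 reads c2=-25/2 → after 1×micro: -125/4 ⇒ (c0=2, c1=-2, c2=-125/4)
macro 4: S0 reads c0=2 → after 2×micro: 2; S1 reads c2=-125/4 → after 3×micro: -2; S2 reads c2=-125/4 → after 1×micro: -625/8 ⇒ (c0=2, c1=-2, c2=-625/8)
macro 5: S0 reads c0=2 → after 2×micro: 2; S1 reads c2=-625/8 → after 3×micro: 0; S2 reads c2=-625/8 → after 1×micro: -3125/16 ⇒ (c0=2, c1=0, c2=-3125/16)
macro 6: S0 reads c0=2 → after 2×micro: 2; S1 reads c2=-3125/16 → after 3×micro: -2; S2 reads c2=-3125/16 → after 1×micro: -15625/32 ⇒ (c0=2, c1=-2, c2=-15625/32)
macro 7: S0 reads c0=2 → after 2×micro: 2; S1 reads c2=-15625/32 → after 3×micro: -2; S2 reads c2=-15625/32 → after 1×micro: -78125/64 ⇒ (c0=2, c1=-2, c2=-78125/64)

c1 at macro-step 1 = 3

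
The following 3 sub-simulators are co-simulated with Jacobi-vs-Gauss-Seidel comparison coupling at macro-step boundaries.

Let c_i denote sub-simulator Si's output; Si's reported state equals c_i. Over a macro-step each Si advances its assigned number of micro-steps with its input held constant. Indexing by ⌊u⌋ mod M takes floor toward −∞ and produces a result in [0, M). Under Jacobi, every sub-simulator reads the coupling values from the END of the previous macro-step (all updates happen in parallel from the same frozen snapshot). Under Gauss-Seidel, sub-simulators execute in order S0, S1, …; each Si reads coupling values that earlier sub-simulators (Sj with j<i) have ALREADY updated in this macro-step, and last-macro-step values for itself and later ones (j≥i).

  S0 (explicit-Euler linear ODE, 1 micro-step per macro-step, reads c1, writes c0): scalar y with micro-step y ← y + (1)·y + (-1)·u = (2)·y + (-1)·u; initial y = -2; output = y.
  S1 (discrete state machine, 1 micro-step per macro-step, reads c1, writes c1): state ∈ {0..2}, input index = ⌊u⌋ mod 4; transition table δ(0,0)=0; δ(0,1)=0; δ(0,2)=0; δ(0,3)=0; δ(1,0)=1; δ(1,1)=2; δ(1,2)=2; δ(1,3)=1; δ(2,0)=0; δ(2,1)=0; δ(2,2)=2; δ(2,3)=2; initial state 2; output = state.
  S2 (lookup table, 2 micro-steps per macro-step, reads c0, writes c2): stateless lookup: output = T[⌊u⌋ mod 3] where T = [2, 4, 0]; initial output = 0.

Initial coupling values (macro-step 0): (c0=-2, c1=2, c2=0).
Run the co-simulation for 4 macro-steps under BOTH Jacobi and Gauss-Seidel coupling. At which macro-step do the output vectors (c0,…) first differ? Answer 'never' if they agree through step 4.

[Jacobi] macro 1: S0 reads c1=2 → after 1×micro: -6; S1 reads c1=2 → after 1×micro: 2; S2 reads c0=-2 → after 2×micro: 4 ⇒ (c0=-6, c1=2, c2=4)
[Jacobi] macro 2: S0 reads c1=2 → after 1×micro: -14; S1 reads c1=2 → after 1×micro: 2; S2 reads c0=-6 → after 2×micro: 2 ⇒ (c0=-14, c1=2, c2=2)
[Jacobi] macro 3: S0 reads c1=2 → after 1×micro: -30; S1 reads c1=2 → after 1×micro: 2; S2 reads c0=-14 → after 2×micro: 4 ⇒ (c0=-30, c1=2, c2=4)
[Jacobi] macro 4: S0 reads c1=2 → after 1×micro: -62; S1 reads c1=2 → after 1×micro: 2; S2 reads c0=-30 → after 2×micro: 2 ⇒ (c0=-62, c1=2, c2=2)
[Gauss-Seidel] macro 1: S0 reads c1=2 → after 1×micro: -6; S1 reads c1=2 → after 1×micro: 2; S2 reads c0=-6 → after 2×micro: 2 ⇒ (c0=-6, c1=2, c2=2)
[Gauss-Seidel] macro 2: S0 reads c1=2 → after 1×micro: -14; S1 reads c1=2 → after 1×micro: 2; S2 reads c0=-14 → after 2×micro: 4 ⇒ (c0=-14, c1=2, c2=4)
[Gauss-Seidel] macro 3: S0 reads c1=2 → after 1×micro: -30; S1 reads c1=2 → after 1×micro: 2; S2 reads c0=-30 → after 2×micro: 2 ⇒ (c0=-30, c1=2, c2=2)
[Gauss-Seidel] macro 4: S0 reads c1=2 → after 1×micro: -62; S1 reads c1=2 → after 1×micro: 2; S2 reads c0=-62 → after 2×micro: 4 ⇒ (c0=-62, c1=2, c2=4)

first divergence at macro-step: 1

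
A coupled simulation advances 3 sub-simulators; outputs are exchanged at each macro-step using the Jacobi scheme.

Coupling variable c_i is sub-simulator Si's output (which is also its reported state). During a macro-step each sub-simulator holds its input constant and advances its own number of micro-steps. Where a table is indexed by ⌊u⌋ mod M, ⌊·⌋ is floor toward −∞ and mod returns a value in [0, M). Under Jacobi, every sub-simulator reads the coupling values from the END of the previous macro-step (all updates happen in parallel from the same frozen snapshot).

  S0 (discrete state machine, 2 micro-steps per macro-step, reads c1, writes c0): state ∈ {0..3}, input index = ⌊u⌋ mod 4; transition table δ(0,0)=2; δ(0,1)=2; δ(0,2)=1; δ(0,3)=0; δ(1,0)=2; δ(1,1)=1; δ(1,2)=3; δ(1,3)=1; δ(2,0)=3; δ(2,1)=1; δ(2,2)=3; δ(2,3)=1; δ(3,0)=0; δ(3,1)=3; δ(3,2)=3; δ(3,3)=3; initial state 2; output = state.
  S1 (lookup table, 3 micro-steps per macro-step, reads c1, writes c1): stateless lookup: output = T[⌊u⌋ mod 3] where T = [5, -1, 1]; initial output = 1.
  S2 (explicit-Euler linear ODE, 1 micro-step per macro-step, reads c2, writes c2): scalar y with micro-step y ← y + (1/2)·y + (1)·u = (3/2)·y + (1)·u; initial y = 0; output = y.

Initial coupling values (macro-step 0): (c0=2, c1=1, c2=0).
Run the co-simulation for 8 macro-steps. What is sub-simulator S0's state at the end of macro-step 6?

macro 1: S0 reads c1=1 → after 2×micro: 1; S1 reads c1=1 → after 3×micro: -1; S2 reads c2=0 → after 1×micro: 0 ⇒ (c0=1, c1=-1, c2=0)
macro 2: S0 reads c1=-1 → after 2×micro: 1; S1 reads c1=-1 → after 3×micro: 1; S2 reads c2=0 → after 1×micro: 0 ⇒ (c0=1, c1=1, c2=0)
macro 3: S0 reads c1=1 → after 2×micro: 1; S1 reads c1=1 → after 3×micro: -1; S2 reads c2=0 → after 1×micro: 0 ⇒ (c0=1, c1=-1, c2=0)
macro 4: S0 reads c1=-1 → after 2×micro: 1; S1 reads c1=-1 → after 3×micro: 1; S2 reads c2=0 → after 1×micro: 0 ⇒ (c0=1, c1=1, c2=0)
macro 5: S0 reads c1=1 → after 2×micro: 1; S1 reads c1=1 → after 3×micro: -1; S2 reads c2=0 → after 1×micro: 0 ⇒ (c0=1, c1=-1, c2=0)
macro 6: S0 reads c1=-1 → after 2×micro: 1; S1 reads c1=-1 → after 3×micro: 1; S2 reads c2=0 → after 1×micro: 0 ⇒ (c0=1, c1=1, c2=0)
macro 7: S0 reads c1=1 → after 2×micro: 1; S1 reads c1=1 → after 3×micro: -1; S2 reads c2=0 → after 1×micro: 0 ⇒ (c0=1, c1=-1, c2=0)
macro 8: S0 reads c1=-1 → after 2×micro: 1; S1 reads c1=-1 → after 3×micro: 1; S2 reads c2=0 → after 1×micro: 0 ⇒ (c0=1, c1=1, c2=0)

S0 state at macro-step 6 = 1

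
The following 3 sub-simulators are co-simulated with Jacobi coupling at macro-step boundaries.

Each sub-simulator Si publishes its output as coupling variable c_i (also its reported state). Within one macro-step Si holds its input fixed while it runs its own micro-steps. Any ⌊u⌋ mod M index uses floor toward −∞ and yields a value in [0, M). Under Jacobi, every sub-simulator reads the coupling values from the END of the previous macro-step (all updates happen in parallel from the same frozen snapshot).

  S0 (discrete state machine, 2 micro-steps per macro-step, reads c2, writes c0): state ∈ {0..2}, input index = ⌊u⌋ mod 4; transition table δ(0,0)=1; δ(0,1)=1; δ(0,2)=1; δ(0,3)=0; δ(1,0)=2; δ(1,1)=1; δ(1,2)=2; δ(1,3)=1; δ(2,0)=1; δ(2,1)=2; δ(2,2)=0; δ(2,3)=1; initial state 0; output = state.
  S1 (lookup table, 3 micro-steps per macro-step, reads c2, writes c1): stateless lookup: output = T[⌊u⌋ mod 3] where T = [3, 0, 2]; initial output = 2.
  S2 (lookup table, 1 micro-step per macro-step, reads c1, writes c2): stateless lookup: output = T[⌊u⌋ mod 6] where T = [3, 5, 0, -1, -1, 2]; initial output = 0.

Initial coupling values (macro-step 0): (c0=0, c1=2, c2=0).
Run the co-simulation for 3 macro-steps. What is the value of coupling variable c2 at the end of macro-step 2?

macro 1: S0 reads c2=0 → after 2×micro: 2; S1 reads c2=0 → after 3×micro: 3; S2 reads c1=2 → after 1×micro: 0 ⇒ (c0=2, c1=3, c2=0)
macro 2: S0 reads c2=0 → after 2×micro: 2; S1 reads c2=0 → after 3×micro: 3; S2 reads c1=3 → after 1×micro: -1 ⇒ (c0=2, c1=3, c2=-1)
macro 3: S0 reads c2=-1 → after 2×micro: 1; S1 reads c2=-1 → after 3×micro: 2; S2 reads c1=3 → after 1×micro: -1 ⇒ (c0=1, c1=2, c2=-1)

c2 at macro-step 2 = -1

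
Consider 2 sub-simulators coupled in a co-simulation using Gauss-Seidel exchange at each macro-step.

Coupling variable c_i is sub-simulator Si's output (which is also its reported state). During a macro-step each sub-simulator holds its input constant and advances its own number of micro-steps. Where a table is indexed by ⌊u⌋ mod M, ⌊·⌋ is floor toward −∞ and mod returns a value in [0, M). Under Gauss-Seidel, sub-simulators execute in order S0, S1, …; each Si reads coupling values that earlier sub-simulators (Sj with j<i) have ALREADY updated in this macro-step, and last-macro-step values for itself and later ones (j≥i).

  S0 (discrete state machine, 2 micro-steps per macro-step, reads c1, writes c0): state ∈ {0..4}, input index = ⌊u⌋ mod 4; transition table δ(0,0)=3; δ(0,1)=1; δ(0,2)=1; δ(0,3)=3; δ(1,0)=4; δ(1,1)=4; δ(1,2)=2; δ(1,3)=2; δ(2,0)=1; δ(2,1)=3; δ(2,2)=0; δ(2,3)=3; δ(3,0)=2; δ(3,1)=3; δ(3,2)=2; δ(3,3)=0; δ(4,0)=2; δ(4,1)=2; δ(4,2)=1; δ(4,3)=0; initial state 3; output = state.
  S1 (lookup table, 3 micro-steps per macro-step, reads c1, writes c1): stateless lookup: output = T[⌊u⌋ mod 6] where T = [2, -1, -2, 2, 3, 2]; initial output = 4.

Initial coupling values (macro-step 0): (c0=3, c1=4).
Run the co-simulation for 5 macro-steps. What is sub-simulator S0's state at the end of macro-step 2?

macro 1: S0 reads c1=4 → after 2×micro: 1; S1 reads c1=4 → after 3×micro: 3 ⇒ (c0=1, c1=3)
macro 2: S0 reads c1=3 → after 2×micro: 3; S1 reads c1=3 → after 3×micro: 2 ⇒ (c0=3, c1=2)
macro 3: S0 reads c1=2 → after 2×micro: 0; S1 reads c1=2 → after 3×micro: -2 ⇒ (c0=0, c1=-2)
macro 4: S0 reads c1=-2 → after 2×micro: 2; S1 reads c1=-2 → after 3×micro: 3 ⇒ (c0=2, c1=3)
macro 5: S0 reads c1=3 → after 2×micro: 0; S1 reads c1=3 → after 3×micro: 2 ⇒ (c0=0, c1=2)

S0 state at macro-step 2 = 3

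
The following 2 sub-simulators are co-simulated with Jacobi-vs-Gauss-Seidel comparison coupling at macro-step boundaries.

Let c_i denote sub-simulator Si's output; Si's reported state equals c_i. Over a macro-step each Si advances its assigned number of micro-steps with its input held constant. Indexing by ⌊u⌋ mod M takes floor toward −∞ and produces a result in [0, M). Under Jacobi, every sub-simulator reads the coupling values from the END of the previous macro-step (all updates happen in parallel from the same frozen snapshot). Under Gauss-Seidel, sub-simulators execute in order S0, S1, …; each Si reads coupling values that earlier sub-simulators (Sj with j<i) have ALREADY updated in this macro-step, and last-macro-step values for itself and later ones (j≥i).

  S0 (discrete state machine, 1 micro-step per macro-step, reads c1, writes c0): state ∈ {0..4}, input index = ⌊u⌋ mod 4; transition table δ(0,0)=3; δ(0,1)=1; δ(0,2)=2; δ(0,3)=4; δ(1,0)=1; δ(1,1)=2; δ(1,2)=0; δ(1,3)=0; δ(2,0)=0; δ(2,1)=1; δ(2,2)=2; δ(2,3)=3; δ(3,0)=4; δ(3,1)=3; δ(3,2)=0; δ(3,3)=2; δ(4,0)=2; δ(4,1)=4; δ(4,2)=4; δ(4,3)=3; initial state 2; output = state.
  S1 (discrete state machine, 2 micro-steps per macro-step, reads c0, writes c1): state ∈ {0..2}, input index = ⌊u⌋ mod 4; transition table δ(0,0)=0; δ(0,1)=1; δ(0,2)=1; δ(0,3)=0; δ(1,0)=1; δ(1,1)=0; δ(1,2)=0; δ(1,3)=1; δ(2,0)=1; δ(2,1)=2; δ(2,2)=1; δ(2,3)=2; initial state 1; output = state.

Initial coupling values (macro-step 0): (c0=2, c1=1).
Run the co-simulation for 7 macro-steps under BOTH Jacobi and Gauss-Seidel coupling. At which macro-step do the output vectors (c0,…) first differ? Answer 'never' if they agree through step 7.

first divergence at macro-step: never

[Jacobi] macro 1: S0 reads c1=1 → after 1×micro: 1; S1 reads c0=2 → after 2×micro: 1 ⇒ (c0=1, c1=1)
[Jacobi] macro 2: S0 reads c1=1 → after 1×micro: 2; S1 reads c0=1 → after 2×micro: 1 ⇒ (c0=2, c1=1)
[Jacobi] macro 3: S0 reads c1=1 → after 1×micro: 1; S1 reads c0=2 → after 2×micro: 1 ⇒ (c0=1, c1=1)
[Jacobi] macro 4: S0 reads c1=1 → after 1×micro: 2; S1 reads c0=1 → after 2×micro: 1 ⇒ (c0=2, c1=1)
[Jacobi] macro 5: S0 reads c1=1 → after 1×micro: 1; S1 reads c0=2 → after 2×micro: 1 ⇒ (c0=1, c1=1)
[Jacobi] macro 6: S0 reads c1=1 → after 1×micro: 2; S1 reads c0=1 → after 2×micro: 1 ⇒ (c0=2, c1=1)
[Jacobi] macro 7: S0 reads c1=1 → after 1×micro: 1; S1 reads c0=2 → after 2×micro: 1 ⇒ (c0=1, c1=1)
[Gauss-Seidel] macro 1: S0 reads c1=1 → after 1×micro: 1; S1 reads c0=1 → after 2×micro: 1 ⇒ (c0=1, c1=1)
[Gauss-Seidel] macro 2: S0 reads c1=1 → after 1×micro: 2; S1 reads c0=2 → after 2×micro: 1 ⇒ (c0=2, c1=1)
[Gauss-Seidel] macro 3: S0 reads c1=1 → after 1×micro: 1; S1 reads c0=1 → after 2×micro: 1 ⇒ (c0=1, c1=1)
[Gauss-Seidel] macro 4: S0 reads c1=1 → after 1×micro: 2; S1 reads c0=2 → after 2×micro: 1 ⇒ (c0=2, c1=1)
[Gauss-Seidel] macro 5: S0 reads c1=1 → after 1×micro: 1; S1 reads c0=1 → after 2×micro: 1 ⇒ (c0=1, c1=1)
[Gauss-Seidel] macro 6: S0 reads c1=1 → after 1×micro: 2; S1 reads c0=2 → after 2×micro: 1 ⇒ (c0=2, c1=1)
[Gauss-Seidel] macro 7: S0 reads c1=1 → after 1×micro: 1; S1 reads c0=1 → after 2×micro: 1 ⇒ (c0=1, c1=1)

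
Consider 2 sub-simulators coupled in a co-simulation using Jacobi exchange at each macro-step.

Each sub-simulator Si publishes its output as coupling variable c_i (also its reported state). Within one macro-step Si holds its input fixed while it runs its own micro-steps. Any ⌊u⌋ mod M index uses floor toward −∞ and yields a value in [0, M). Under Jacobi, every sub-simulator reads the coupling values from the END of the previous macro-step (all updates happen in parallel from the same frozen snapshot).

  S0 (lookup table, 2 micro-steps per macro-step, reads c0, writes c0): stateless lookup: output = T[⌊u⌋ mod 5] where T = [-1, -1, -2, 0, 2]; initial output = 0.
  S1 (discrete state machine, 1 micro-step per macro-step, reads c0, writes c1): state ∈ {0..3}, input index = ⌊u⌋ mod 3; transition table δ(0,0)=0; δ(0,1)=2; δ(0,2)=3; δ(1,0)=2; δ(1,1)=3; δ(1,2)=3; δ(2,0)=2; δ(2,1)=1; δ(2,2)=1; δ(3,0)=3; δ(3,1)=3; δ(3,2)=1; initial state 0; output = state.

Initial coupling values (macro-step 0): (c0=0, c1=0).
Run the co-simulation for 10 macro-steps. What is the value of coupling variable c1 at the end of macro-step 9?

c1 at macro-step 9 = 3

macro 1: S0 reads c0=0 → after 2×micro: -1; S1 reads c0=0 → after 1×micro: 0 ⇒ (c0=-1, c1=0)
macro 2: S0 reads c0=-1 → after 2×micro: 2; S1 reads c0=-1 → after 1×micro: 3 ⇒ (c0=2, c1=3)
macro 3: S0 reads c0=2 → after 2×micro: -2; S1 reads c0=2 → after 1×micro: 1 ⇒ (c0=-2, c1=1)
macro 4: S0 reads c0=-2 → after 2×micro: 0; S1 reads c0=-2 → after 1×micro: 3 ⇒ (c0=0, c1=3)
macro 5: S0 reads c0=0 → after 2×micro: -1; S1 reads c0=0 → after 1×micro: 3 ⇒ (c0=-1, c1=3)
macro 6: S0 reads c0=-1 → after 2×micro: 2; S1 reads c0=-1 → after 1×micro: 1 ⇒ (c0=2, c1=1)
macro 7: S0 reads c0=2 → after 2×micro: -2; S1 reads c0=2 → after 1×micro: 3 ⇒ (c0=-2, c1=3)
macro 8: S0 reads c0=-2 → after 2×micro: 0; S1 reads c0=-2 → after 1×micro: 3 ⇒ (c0=0, c1=3)
macro 9: S0 reads c0=0 → after 2×micro: -1; S1 reads c0=0 → after 1×micro: 3 ⇒ (c0=-1, c1=3)
macro 10: S0 reads c0=-1 → after 2×micro: 2; S1 reads c0=-1 → after 1×micro: 1 ⇒ (c0=2, c1=1)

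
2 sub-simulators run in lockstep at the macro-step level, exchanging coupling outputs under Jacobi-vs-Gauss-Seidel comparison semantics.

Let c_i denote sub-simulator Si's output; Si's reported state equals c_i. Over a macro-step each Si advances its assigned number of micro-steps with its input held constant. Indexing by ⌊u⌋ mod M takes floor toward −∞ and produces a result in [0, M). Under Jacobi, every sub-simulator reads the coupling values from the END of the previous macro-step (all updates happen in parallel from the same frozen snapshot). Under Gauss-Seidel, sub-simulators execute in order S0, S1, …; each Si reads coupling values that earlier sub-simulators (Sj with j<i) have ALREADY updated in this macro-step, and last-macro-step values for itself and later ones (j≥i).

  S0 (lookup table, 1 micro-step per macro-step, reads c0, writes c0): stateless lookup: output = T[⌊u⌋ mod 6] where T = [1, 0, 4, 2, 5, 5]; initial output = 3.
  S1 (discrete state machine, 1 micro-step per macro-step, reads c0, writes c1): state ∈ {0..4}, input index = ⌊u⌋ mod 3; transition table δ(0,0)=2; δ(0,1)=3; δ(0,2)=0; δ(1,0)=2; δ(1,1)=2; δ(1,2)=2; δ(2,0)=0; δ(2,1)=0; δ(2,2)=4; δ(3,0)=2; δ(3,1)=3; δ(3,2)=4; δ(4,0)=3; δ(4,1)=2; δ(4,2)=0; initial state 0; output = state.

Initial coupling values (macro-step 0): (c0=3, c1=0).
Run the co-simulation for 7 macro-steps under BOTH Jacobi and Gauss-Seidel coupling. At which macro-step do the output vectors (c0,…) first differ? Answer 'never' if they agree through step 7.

[Jacobi] macro 1: S0 reads c0=3 → after 1×micro: 2; S1 reads c0=3 → after 1×micro: 2 ⇒ (c0=2, c1=2)
[Jacobi] macro 2: S0 reads c0=2 → after 1×micro: 4; S1 reads c0=2 → after 1×micro: 4 ⇒ (c0=4, c1=4)
[Jacobi] macro 3: S0 reads c0=4 → after 1×micro: 5; S1 reads c0=4 → after 1×micro: 2 ⇒ (c0=5, c1=2)
[Jacobi] macro 4: S0 reads c0=5 → after 1×micro: 5; S1 reads c0=5 → after 1×micro: 4 ⇒ (c0=5, c1=4)
[Jacobi] macro 5: S0 reads c0=5 → after 1×micro: 5; S1 reads c0=5 → after 1×micro: 0 ⇒ (c0=5, c1=0)
[Jacobi] macro 6: S0 reads c0=5 → after 1×micro: 5; S1 reads c0=5 → after 1×micro: 0 ⇒ (c0=5, c1=0)
[Jacobi] macro 7: S0 reads c0=5 → after 1×micro: 5; S1 reads c0=5 → after 1×micro: 0 ⇒ (c0=5, c1=0)
[Gauss-Seidel] macro 1: S0 reads c0=3 → after 1×micro: 2; S1 reads c0=2 → after 1×micro: 0 ⇒ (c0=2, c1=0)
[Gauss-Seidel] macro 2: S0 reads c0=2 → after 1×micro: 4; S1 reads c0=4 → after 1×micro: 3 ⇒ (c0=4, c1=3)
[Gauss-Seidel] macro 3: S0 reads c0=4 → after 1×micro: 5; S1 reads c0=5 → after 1×micro: 4 ⇒ (c0=5, c1=4)
[Gauss-Seidel] macro 4: S0 reads c0=5 → after 1×micro: 5; S1 reads c0=5 → after 1×micro: 0 ⇒ (c0=5, c1=0)
[Gauss-Seidel] macro 5: S0 reads c0=5 → after 1×micro: 5; S1 reads c0=5 → after 1×micro: 0 ⇒ (c0=5, c1=0)
[Gauss-Seidel] macro 6: S0 reads c0=5 → after 1×micro: 5; S1 reads c0=5 → after 1×micro: 0 ⇒ (c0=5, c1=0)
[Gauss-Seidel] macro 7: S0 reads c0=5 → after 1×micro: 5; S1 reads c0=5 → after 1×micro: 0 ⇒ (c0=5, c1=0)

first divergence at macro-step: 1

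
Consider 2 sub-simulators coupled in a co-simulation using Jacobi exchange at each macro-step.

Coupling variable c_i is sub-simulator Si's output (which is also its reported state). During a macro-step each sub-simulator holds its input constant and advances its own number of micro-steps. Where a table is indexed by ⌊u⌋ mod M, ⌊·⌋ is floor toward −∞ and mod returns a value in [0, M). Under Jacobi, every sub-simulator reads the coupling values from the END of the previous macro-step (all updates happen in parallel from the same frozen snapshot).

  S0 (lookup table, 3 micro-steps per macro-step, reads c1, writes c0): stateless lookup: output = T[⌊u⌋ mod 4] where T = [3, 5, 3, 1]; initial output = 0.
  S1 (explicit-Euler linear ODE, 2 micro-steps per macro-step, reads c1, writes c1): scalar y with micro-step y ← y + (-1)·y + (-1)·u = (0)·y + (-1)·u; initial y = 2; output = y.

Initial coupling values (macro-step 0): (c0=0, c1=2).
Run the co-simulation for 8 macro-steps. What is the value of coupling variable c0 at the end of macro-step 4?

c0 at macro-step 4 = 3

macro 1: S0 reads c1=2 → after 3×micro: 3; S1 reads c1=2 → after 2×micro: -2 ⇒ (c0=3, c1=-2)
macro 2: S0 reads c1=-2 → after 3×micro: 3; S1 reads c1=-2 → after 2×micro: 2 ⇒ (c0=3, c1=2)
macro 3: S0 reads c1=2 → after 3×micro: 3; S1 reads c1=2 → after 2×micro: -2 ⇒ (c0=3, c1=-2)
macro 4: S0 reads c1=-2 → after 3×micro: 3; S1 reads c1=-2 → after 2×micro: 2 ⇒ (c0=3, c1=2)
macro 5: S0 reads c1=2 → after 3×micro: 3; S1 reads c1=2 → after 2×micro: -2 ⇒ (c0=3, c1=-2)
macro 6: S0 reads c1=-2 → after 3×micro: 3; S1 reads c1=-2 → after 2×micro: 2 ⇒ (c0=3, c1=2)
macro 7: S0 reads c1=2 → after 3×micro: 3; S1 reads c1=2 → after 2×micro: -2 ⇒ (c0=3, c1=-2)
macro 8: S0 reads c1=-2 → after 3×micro: 3; S1 reads c1=-2 → after 2×micro: 2 ⇒ (c0=3, c1=2)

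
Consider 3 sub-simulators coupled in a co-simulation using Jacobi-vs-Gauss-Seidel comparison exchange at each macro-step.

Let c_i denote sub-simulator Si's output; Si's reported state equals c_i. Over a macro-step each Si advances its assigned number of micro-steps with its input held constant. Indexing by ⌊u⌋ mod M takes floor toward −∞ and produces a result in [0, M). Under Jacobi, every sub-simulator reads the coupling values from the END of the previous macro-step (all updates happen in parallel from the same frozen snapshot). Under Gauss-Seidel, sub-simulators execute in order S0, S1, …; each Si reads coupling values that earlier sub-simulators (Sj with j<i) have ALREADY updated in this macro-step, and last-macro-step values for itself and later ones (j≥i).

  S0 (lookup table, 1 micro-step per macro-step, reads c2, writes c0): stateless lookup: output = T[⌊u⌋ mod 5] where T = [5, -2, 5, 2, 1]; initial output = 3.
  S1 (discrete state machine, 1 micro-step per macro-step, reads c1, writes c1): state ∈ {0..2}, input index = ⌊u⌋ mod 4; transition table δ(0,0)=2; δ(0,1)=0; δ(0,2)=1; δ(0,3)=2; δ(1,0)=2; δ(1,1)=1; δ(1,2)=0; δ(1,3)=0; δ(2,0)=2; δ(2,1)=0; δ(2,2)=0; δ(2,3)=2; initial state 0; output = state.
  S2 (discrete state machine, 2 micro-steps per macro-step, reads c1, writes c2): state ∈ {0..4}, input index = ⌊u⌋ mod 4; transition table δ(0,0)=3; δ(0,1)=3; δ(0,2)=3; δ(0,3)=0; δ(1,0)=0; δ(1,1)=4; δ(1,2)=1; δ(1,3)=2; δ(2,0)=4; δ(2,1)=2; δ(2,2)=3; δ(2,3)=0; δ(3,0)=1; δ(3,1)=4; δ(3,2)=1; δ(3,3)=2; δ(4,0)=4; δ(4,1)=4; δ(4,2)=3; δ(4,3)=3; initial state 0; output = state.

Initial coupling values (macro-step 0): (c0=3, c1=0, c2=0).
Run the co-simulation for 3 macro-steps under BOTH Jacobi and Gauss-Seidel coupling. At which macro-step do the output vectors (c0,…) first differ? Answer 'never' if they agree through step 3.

first divergence at macro-step: 2

[Jacobi] macro 1: S0 reads c2=0 → after 1×micro: 5; S1 reads c1=0 → after 1×micro: 2; S2 reads c1=0 → after 2×micro: 1 ⇒ (c0=5, c1=2, c2=1)
[Jacobi] macro 2: S0 reads c2=1 → after 1×micro: -2; S1 reads c1=2 → after 1×micro: 0; S2 reads c1=2 → after 2×micro: 1 ⇒ (c0=-2, c1=0, c2=1)
[Jacobi] macro 3: S0 reads c2=1 → after 1×micro: -2; S1 reads c1=0 → after 1×micro: 2; S2 reads c1=0 → after 2×micro: 3 ⇒ (c0=-2, c1=2, c2=3)
[Gauss-Seidel] macro 1: S0 reads c2=0 → after 1×micro: 5; S1 reads c1=0 → after 1×micro: 2; S2 reads c1=2 → after 2×micro: 1 ⇒ (c0=5, c1=2, c2=1)
[Gauss-Seidel] macro 2: S0 reads c2=1 → after 1×micro: -2; S1 reads c1=2 → after 1×micro: 0; S2 reads c1=0 → after 2×micro: 3 ⇒ (c0=-2, c1=0, c2=3)
[Gauss-Seidel] macro 3: S0 reads c2=3 → after 1×micro: 2; S1 reads c1=0 → after 1×micro: 2; S2 reads c1=2 → after 2×micro: 1 ⇒ (c0=2, c1=2, c2=1)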